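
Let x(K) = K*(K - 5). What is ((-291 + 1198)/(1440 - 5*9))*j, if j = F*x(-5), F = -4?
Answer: -36280/279 ≈ -130.04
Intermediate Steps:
x(K) = K*(-5 + K)
j = -200 (j = -(-20)*(-5 - 5) = -(-20)*(-10) = -4*50 = -200)
((-291 + 1198)/(1440 - 5*9))*j = ((-291 + 1198)/(1440 - 5*9))*(-200) = (907/(1440 - 45))*(-200) = (907/1395)*(-200) = -36280/279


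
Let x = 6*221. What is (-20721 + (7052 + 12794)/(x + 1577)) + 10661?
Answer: -29184334/2903 ≈ -10053.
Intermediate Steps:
x = 1326
(-20721 + (7052 + 12794)/(x + 1577)) + 10661 = (-20721 + (7052 + 12794)/(1326 + 1577)) + 10661 = (-20721 + 19846/2903) + 10661 = -60133217/2903 + 10661 = -29184334/2903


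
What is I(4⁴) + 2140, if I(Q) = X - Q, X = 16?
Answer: 1900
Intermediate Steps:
I(Q) = 16 - Q
I(4⁴) + 2140 = (16 - 1*4⁴) + 2140 = (16 - 1*256) + 2140 = (16 - 256) + 2140 = -240 + 2140 = 1900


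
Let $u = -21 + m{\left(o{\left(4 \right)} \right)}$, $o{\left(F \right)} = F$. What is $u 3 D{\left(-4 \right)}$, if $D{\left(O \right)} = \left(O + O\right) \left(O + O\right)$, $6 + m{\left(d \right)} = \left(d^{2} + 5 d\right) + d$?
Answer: $2496$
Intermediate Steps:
$m{\left(d \right)} = -6 + d^{2} + 6 d$ ($m{\left(d \right)} = -6 + \left(\left(d^{2} + 5 d\right) + d\right) = -6 + \left(d^{2} + 6 d\right) = -6 + d^{2} + 6 d$)
$u = 13$ ($u = -21 + \left(-6 + 4^{2} + 6 \cdot 4\right) = -21 + \left(-6 + 16 + 24\right) = -21 + 34 = 13$)
$D{\left(O \right)} = 4 O^{2}$ ($D{\left(O \right)} = 2 O 2 O = 4 O^{2}$)
$u 3 D{\left(-4 \right)} = 13 \cdot 3 \cdot 4 \left(-4\right)^{2} = 39 \cdot 4 \cdot 16 = 39 \cdot 64 = 2496$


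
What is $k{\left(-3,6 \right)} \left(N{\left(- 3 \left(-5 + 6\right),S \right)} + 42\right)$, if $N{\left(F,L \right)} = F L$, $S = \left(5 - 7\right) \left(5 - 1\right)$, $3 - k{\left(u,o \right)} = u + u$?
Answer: $594$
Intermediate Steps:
$k{\left(u,o \right)} = 3 - 2 u$ ($k{\left(u,o \right)} = 3 - \left(u + u\right) = 3 - 2 u$)
$S = -8$ ($S = \left(5 - 7\right) 4 = \left(-2\right) 4 = -8$)
$k{\left(-3,6 \right)} \left(N{\left(- 3 \left(-5 + 6\right),S \right)} + 42\right) = \left(3 - -6\right) \left(- 3 \left(-5 + 6\right) \left(-8\right) + 42\right) = \left(3 + 6\right) \left(\left(-3\right) 1 \left(-8\right) + 42\right) = 9 \left(\left(-3\right) \left(-8\right) + 42\right) = 9 \left(24 + 42\right) = 9 \cdot 66 = 594$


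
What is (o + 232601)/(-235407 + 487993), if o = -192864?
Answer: 39737/252586 ≈ 0.15732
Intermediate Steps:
(o + 232601)/(-235407 + 487993) = (-192864 + 232601)/(-235407 + 487993) = 39737/252586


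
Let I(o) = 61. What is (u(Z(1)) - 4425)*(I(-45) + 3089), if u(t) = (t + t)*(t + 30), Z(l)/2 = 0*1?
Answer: -13938750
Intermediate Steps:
Z(l) = 0 (Z(l) = 2*(0*1) = 2*0 = 0)
u(t) = 2*t*(30 + t) (u(t) = (2*t)*(30 + t) = 2*t*(30 + t))
(u(Z(1)) - 4425)*(I(-45) + 3089) = (2*0*(30 + 0) - 4425)*(61 + 3089) = (2*0*30 - 4425)*3150 = (0 - 4425)*3150 = -4425*3150 = -13938750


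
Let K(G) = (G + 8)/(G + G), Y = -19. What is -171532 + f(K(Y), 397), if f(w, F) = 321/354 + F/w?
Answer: -220867211/1298 ≈ -1.7016e+5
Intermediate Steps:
K(G) = (8 + G)/(2*G) (K(G) = (8 + G)/((2*G)) = (8 + G)*(1/(2*G)) = (8 + G)/(2*G))
f(w, F) = 107/118 + F/w (f(w, F) = 321*(1/354) + F/w = 107/118 + F/w)
-171532 + f(K(Y), 397) = -171532 + (107/118 + 397/(((1/2)*(8 - 19)/(-19)))) = -171532 + (107/118 + 397/(((1/2)*(-1/19)*(-11)))) = -171532 + (107/118 + 397/(11/38)) = -171532 + (107/118 + 397*(38/11)) = -171532 + (107/118 + 15086/11) = -171532 + 1781325/1298 = -220867211/1298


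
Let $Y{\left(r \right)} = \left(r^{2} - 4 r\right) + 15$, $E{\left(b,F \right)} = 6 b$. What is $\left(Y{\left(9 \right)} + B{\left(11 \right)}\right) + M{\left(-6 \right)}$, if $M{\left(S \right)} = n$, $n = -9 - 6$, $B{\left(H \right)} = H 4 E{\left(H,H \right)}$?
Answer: $2949$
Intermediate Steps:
$B{\left(H \right)} = 24 H^{2}$ ($B{\left(H \right)} = H 4 \cdot 6 H = 4 H 6 H = 24 H^{2}$)
$n = -15$ ($n = -9 - 6 = -15$)
$M{\left(S \right)} = -15$
$Y{\left(r \right)} = 15 + r^{2} - 4 r$
$\left(Y{\left(9 \right)} + B{\left(11 \right)}\right) + M{\left(-6 \right)} = \left(\left(15 + 9^{2} - 36\right) + 24 \cdot 11^{2}\right) - 15 = \left(\left(15 + 81 - 36\right) + 24 \cdot 121\right) - 15 = \left(60 + 2904\right) - 15 = 2964 - 15 = 2949$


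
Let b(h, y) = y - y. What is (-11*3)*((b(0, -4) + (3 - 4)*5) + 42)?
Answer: -1221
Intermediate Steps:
b(h, y) = 0
(-11*3)*((b(0, -4) + (3 - 4)*5) + 42) = (-11*3)*((0 + (3 - 4)*5) + 42) = -33*((0 - 1*5) + 42) = -33*((0 - 5) + 42) = -33*(-5 + 42) = -33*37 = -1221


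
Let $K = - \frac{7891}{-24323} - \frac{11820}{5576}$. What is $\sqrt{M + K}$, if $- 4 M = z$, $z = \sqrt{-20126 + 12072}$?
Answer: $\frac{\sqrt{-12213158156578 - 1700642903569 i \sqrt{8054}}}{2608174} \approx 3.2181 - 3.4859 i$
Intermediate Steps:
$z = i \sqrt{8054}$ ($z = \sqrt{-8054} = i \sqrt{8054} \approx 89.744 i$)
$M = - \frac{i \sqrt{8054}}{4} \approx - 22.436 i$
$K = - \frac{4682647}{2608174}$ ($K = \left(-7891\right) \left(- \frac{1}{24323}\right) - \frac{2955}{1394} = \frac{607}{1871} - \frac{2955}{1394} = - \frac{4682647}{2608174} \approx -1.7954$)
$\sqrt{M + K} = \sqrt{- \frac{i \sqrt{8054}}{4} - \frac{4682647}{2608174}} = \sqrt{- \frac{4682647}{2608174} - \frac{i \sqrt{8054}}{4}}$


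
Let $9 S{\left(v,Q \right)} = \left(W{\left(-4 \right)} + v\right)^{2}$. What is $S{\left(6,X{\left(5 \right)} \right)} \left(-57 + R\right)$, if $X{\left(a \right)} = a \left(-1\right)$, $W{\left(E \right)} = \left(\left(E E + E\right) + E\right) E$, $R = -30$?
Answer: $- \frac{19604}{3} \approx -6534.7$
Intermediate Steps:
$W{\left(E \right)} = E \left(E^{2} + 2 E\right)$ ($W{\left(E \right)} = \left(\left(E^{2} + E\right) + E\right) E = \left(\left(E + E^{2}\right) + E\right) E = \left(E^{2} + 2 E\right) E = E \left(E^{2} + 2 E\right)$)
$X{\left(a \right)} = - a$
$S{\left(v,Q \right)} = \frac{\left(-32 + v\right)^{2}}{9}$ ($S{\left(v,Q \right)} = \frac{\left(\left(-4\right)^{2} \left(2 - 4\right) + v\right)^{2}}{9} = \frac{\left(16 \left(-2\right) + v\right)^{2}}{9} = \frac{\left(-32 + v\right)^{2}}{9}$)
$S{\left(6,X{\left(5 \right)} \right)} \left(-57 + R\right) = \frac{\left(-32 + 6\right)^{2}}{9} \left(-57 - 30\right) = \frac{\left(-26\right)^{2}}{9} \left(-87\right) = \frac{1}{9} \cdot 676 \left(-87\right) = \frac{676}{9} \left(-87\right) = - \frac{19604}{3}$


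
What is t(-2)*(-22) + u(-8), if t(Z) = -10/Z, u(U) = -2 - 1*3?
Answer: -115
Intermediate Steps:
u(U) = -5 (u(U) = -2 - 3 = -5)
t(-2)*(-22) + u(-8) = -10/(-2)*(-22) - 5 = -10*(-½)*(-22) - 5 = 5*(-22) - 5 = -110 - 5 = -115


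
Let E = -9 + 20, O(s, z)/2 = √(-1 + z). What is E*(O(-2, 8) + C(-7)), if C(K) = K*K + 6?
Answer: 605 + 22*√7 ≈ 663.21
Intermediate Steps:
C(K) = 6 + K² (C(K) = K² + 6 = 6 + K²)
O(s, z) = 2*√(-1 + z)
E = 11
E*(O(-2, 8) + C(-7)) = 11*(2*√(-1 + 8) + (6 + (-7)²)) = 11*(2*√7 + (6 + 49)) = 11*(2*√7 + 55) = 11*(55 + 2*√7) = 605 + 22*√7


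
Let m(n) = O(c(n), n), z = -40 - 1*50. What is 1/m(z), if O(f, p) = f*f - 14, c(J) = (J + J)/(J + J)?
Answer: -1/13 ≈ -0.076923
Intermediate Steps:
c(J) = 1 (c(J) = (2*J)/((2*J)) = (2*J)*(1/(2*J)) = 1)
z = -90 (z = -40 - 50 = -90)
O(f, p) = -14 + f² (O(f, p) = f² - 14 = -14 + f²)
m(n) = -13 (m(n) = -14 + 1² = -14 + 1 = -13)
1/m(z) = 1/(-13) = -1/13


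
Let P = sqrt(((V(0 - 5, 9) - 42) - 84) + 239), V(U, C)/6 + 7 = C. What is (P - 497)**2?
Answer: 247134 - 4970*sqrt(5) ≈ 2.3602e+5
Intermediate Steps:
V(U, C) = -42 + 6*C
P = 5*sqrt(5) (P = sqrt((((-42 + 6*9) - 42) - 84) + 239) = sqrt((((-42 + 54) - 42) - 84) + 239) = sqrt(((12 - 42) - 84) + 239) = sqrt((-30 - 84) + 239) = sqrt(-114 + 239) = sqrt(125) = 5*sqrt(5) ≈ 11.180)
(P - 497)**2 = (5*sqrt(5) - 497)**2 = (-497 + 5*sqrt(5))**2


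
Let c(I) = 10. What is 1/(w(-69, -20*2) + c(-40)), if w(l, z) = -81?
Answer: -1/71 ≈ -0.014085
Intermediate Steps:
1/(w(-69, -20*2) + c(-40)) = 1/(-81 + 10) = 1/(-71) = -1/71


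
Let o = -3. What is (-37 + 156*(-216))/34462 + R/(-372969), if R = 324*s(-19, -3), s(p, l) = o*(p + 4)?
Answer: -1453757693/1428139742 ≈ -1.0179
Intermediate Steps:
s(p, l) = -12 - 3*p (s(p, l) = -3*(p + 4) = -3*(4 + p) = -12 - 3*p)
R = 14580 (R = 324*(-12 - 3*(-19)) = 324*(-12 + 57) = 324*45 = 14580)
(-37 + 156*(-216))/34462 + R/(-372969) = (-37 + 156*(-216))/34462 + 14580/(-372969) = (-37 - 33696)*(1/34462) + 14580*(-1/372969) = -33733*1/34462 - 1620/41441 = -33733/34462 - 1620/41441 = -1453757693/1428139742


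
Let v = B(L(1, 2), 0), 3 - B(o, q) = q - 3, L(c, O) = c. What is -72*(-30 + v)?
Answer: 1728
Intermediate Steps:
B(o, q) = 6 - q (B(o, q) = 3 - (q - 3) = 3 - (-3 + q) = 3 + (3 - q) = 6 - q)
v = 6 (v = 6 - 1*0 = 6 + 0 = 6)
-72*(-30 + v) = -72*(-30 + 6) = -72*(-24) = 1728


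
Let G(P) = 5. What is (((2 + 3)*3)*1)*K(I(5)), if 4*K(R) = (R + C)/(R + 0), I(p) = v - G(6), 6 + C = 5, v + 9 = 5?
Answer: 25/6 ≈ 4.1667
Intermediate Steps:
v = -4 (v = -9 + 5 = -4)
C = -1 (C = -6 + 5 = -1)
I(p) = -9 (I(p) = -4 - 1*5 = -4 - 5 = -9)
K(R) = (-1 + R)/(4*R) (K(R) = ((R - 1)/(R + 0))/4 = ((-1 + R)/R)/4 = (-1 + R)/(4*R))
(((2 + 3)*3)*1)*K(I(5)) = (((2 + 3)*3)*1)*((1/4)*(-1 - 9)/(-9)) = ((5*3)*1)*((1/4)*(-1/9)*(-10)) = (15*1)*(5/18) = 15*(5/18) = 25/6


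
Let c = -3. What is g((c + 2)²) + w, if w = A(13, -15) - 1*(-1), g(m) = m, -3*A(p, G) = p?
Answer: -7/3 ≈ -2.3333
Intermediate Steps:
A(p, G) = -p/3
w = -10/3 (w = -⅓*13 - 1*(-1) = -13/3 + 1 = -10/3 ≈ -3.3333)
g((c + 2)²) + w = (-3 + 2)² - 10/3 = (-1)² - 10/3 = 1 - 10/3 = -7/3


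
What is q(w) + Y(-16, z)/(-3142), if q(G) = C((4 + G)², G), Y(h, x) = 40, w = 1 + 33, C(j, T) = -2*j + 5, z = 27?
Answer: -4529213/1571 ≈ -2883.0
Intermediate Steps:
C(j, T) = 5 - 2*j
w = 34
q(G) = 5 - 2*(4 + G)²
q(w) + Y(-16, z)/(-3142) = (5 - 2*(4 + 34)²) + 40/(-3142) = (5 - 2*38²) + 40*(-1/3142) = (5 - 2*1444) - 20/1571 = (5 - 2888) - 20/1571 = -2883 - 20/1571 = -4529213/1571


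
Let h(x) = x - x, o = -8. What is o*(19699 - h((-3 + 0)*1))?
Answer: -157592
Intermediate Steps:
h(x) = 0
o*(19699 - h((-3 + 0)*1)) = -8*(19699 - 1*0) = -8*(19699 + 0) = -8*19699 = -157592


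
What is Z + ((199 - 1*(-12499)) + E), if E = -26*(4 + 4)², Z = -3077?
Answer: 7957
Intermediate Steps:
E = -1664 (E = -26*8² = -26*64 = -1664)
Z + ((199 - 1*(-12499)) + E) = -3077 + ((199 - 1*(-12499)) - 1664) = -3077 + ((199 + 12499) - 1664) = -3077 + (12698 - 1664) = -3077 + 11034 = 7957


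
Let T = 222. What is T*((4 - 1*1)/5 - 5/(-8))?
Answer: 5439/20 ≈ 271.95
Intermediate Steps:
T*((4 - 1*1)/5 - 5/(-8)) = 222*((4 - 1*1)/5 - 5/(-8)) = 222*((4 - 1)*(⅕) - 5*(-⅛)) = 222*(3*(⅕) + 5/8) = 222*(⅗ + 5/8) = 222*(49/40) = 5439/20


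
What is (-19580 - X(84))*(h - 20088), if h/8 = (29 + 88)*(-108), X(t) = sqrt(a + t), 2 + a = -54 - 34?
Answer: 2372626080 + 121176*I*sqrt(6) ≈ 2.3726e+9 + 2.9682e+5*I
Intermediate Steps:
a = -90 (a = -2 + (-54 - 34) = -2 - 88 = -90)
X(t) = sqrt(-90 + t)
h = -101088 (h = 8*((29 + 88)*(-108)) = 8*(117*(-108)) = 8*(-12636) = -101088)
(-19580 - X(84))*(h - 20088) = (-19580 - sqrt(-90 + 84))*(-101088 - 20088) = (-19580 - sqrt(-6))*(-121176) = (-19580 - I*sqrt(6))*(-121176) = 2372626080 + 121176*I*sqrt(6)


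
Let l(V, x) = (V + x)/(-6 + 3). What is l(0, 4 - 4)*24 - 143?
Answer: -143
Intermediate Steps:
l(V, x) = -V/3 - x/3 (l(V, x) = (V + x)/(-3) = (V + x)*(-⅓) = -V/3 - x/3)
l(0, 4 - 4)*24 - 143 = (-⅓*0 - (4 - 4)/3)*24 - 143 = (0 - ⅓*0)*24 - 143 = (0 + 0)*24 - 143 = 0*24 - 143 = 0 - 143 = -143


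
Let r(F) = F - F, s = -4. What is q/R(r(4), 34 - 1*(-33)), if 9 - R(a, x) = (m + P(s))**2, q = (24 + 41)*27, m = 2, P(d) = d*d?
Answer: -39/7 ≈ -5.5714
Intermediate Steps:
P(d) = d**2
r(F) = 0
q = 1755 (q = 65*27 = 1755)
R(a, x) = -315 (R(a, x) = 9 - (2 + (-4)**2)**2 = 9 - (2 + 16)**2 = 9 - 1*18**2 = 9 - 1*324 = 9 - 324 = -315)
q/R(r(4), 34 - 1*(-33)) = 1755/(-315) = 1755*(-1/315) = -39/7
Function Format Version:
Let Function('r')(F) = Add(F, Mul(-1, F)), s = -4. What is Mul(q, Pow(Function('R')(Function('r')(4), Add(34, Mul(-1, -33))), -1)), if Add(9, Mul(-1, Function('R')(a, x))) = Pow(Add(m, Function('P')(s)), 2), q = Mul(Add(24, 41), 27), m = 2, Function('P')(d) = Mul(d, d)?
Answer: Rational(-39, 7) ≈ -5.5714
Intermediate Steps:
Function('P')(d) = Pow(d, 2)
Function('r')(F) = 0
q = 1755 (q = Mul(65, 27) = 1755)
Function('R')(a, x) = -315 (Function('R')(a, x) = Add(9, Mul(-1, Pow(Add(2, Pow(-4, 2)), 2))) = Add(9, Mul(-1, Pow(Add(2, 16), 2))) = Add(9, Mul(-1, Pow(18, 2))) = Add(9, Mul(-1, 324)) = Add(9, -324) = -315)
Mul(q, Pow(Function('R')(Function('r')(4), Add(34, Mul(-1, -33))), -1)) = Mul(1755, Pow(-315, -1)) = Mul(1755, Rational(-1, 315)) = Rational(-39, 7)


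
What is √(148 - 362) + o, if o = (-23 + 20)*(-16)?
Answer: 48 + I*√214 ≈ 48.0 + 14.629*I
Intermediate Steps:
o = 48 (o = -3*(-16) = 48)
√(148 - 362) + o = √(148 - 362) + 48 = √(-214) + 48 = I*√214 + 48 = 48 + I*√214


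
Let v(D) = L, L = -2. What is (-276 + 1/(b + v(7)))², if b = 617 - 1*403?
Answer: 3423537121/44944 ≈ 76173.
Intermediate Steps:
v(D) = -2
b = 214 (b = 617 - 403 = 214)
(-276 + 1/(b + v(7)))² = (-276 + 1/(214 - 2))² = (-276 + 1/212)² = (-58511/212)² = 3423537121/44944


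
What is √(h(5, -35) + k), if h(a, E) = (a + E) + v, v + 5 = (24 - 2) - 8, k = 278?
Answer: √257 ≈ 16.031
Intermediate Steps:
v = 9 (v = -5 + ((24 - 2) - 8) = -5 + (22 - 8) = -5 + 14 = 9)
h(a, E) = 9 + E + a (h(a, E) = (a + E) + 9 = (E + a) + 9 = 9 + E + a)
√(h(5, -35) + k) = √((9 - 35 + 5) + 278) = √(-21 + 278) = √257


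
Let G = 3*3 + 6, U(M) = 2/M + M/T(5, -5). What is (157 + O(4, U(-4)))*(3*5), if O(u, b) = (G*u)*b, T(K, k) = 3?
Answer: 705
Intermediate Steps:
U(M) = 2/M + M/3
G = 15 (G = 9 + 6 = 15)
O(u, b) = 15*b*u (O(u, b) = (15*u)*b = 15*b*u)
(157 + O(4, U(-4)))*(3*5) = (157 + 15*(2/(-4) + (1/3)*(-4))*4)*(3*5) = (157 + 15*(2*(-1/4) - 4/3)*4)*15 = (157 + 15*(-1/2 - 4/3)*4)*15 = (157 + 15*(-11/6)*4)*15 = (157 - 110)*15 = 47*15 = 705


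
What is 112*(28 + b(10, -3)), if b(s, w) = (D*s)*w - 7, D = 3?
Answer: -7728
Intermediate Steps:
b(s, w) = -7 + 3*s*w (b(s, w) = (3*s)*w - 7 = 3*s*w - 7 = -7 + 3*s*w)
112*(28 + b(10, -3)) = 112*(28 + (-7 + 3*10*(-3))) = 112*(28 + (-7 - 90)) = 112*(28 - 97) = 112*(-69) = -7728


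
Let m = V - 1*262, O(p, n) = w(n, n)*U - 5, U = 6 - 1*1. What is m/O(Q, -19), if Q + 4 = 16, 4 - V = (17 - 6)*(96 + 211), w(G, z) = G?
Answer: 727/20 ≈ 36.350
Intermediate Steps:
U = 5 (U = 6 - 1 = 5)
V = -3373 (V = 4 - (17 - 6)*(96 + 211) = 4 - 11*307 = 4 - 1*3377 = 4 - 3377 = -3373)
Q = 12 (Q = -4 + 16 = 12)
O(p, n) = -5 + 5*n (O(p, n) = n*5 - 5 = 5*n - 5 = -5 + 5*n)
m = -3635 (m = -3373 - 1*262 = -3373 - 262 = -3635)
m/O(Q, -19) = -3635/(-5 + 5*(-19)) = -3635/(-5 - 95) = -3635/(-100) = -3635*(-1/100) = 727/20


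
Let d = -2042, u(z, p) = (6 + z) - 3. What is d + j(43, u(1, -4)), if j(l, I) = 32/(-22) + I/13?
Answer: -292170/143 ≈ -2043.1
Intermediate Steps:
u(z, p) = 3 + z
j(l, I) = -16/11 + I/13 (j(l, I) = 32*(-1/22) + I*(1/13) = -16/11 + I/13)
d + j(43, u(1, -4)) = -2042 + (-16/11 + (3 + 1)/13) = -2042 + (-16/11 + (1/13)*4) = -2042 + (-16/11 + 4/13) = -2042 - 164/143 = -292170/143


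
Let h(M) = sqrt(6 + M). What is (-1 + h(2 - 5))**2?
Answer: (1 - sqrt(3))**2 ≈ 0.53590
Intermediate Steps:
(-1 + h(2 - 5))**2 = (-1 + sqrt(6 + (2 - 5)))**2 = (-1 + sqrt(6 - 3))**2 = (-1 + sqrt(3))**2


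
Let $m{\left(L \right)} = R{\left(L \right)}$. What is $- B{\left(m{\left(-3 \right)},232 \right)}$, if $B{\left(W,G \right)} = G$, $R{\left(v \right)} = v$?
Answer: $-232$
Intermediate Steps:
$m{\left(L \right)} = L$
$- B{\left(m{\left(-3 \right)},232 \right)} = \left(-1\right) 232 = -232$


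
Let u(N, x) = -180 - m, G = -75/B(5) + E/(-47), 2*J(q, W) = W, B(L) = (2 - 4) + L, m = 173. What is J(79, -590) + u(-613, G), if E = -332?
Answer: -648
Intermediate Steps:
B(L) = -2 + L
J(q, W) = W/2
G = -843/47 (G = -75/(-2 + 5) - 332/(-47) = -75/3 - 332*(-1/47) = -75*⅓ + 332/47 = -25 + 332/47 = -843/47 ≈ -17.936)
u(N, x) = -353 (u(N, x) = -180 - 1*173 = -180 - 173 = -353)
J(79, -590) + u(-613, G) = (½)*(-590) - 353 = -295 - 353 = -648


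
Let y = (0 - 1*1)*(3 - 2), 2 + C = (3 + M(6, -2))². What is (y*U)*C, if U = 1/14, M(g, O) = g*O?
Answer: -79/14 ≈ -5.6429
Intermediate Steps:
M(g, O) = O*g
U = 1/14 ≈ 0.071429
C = 79 (C = -2 + (3 - 2*6)² = -2 + (3 - 12)² = -2 + (-9)² = -2 + 81 = 79)
y = -1 (y = (0 - 1)*1 = -1*1 = -1)
(y*U)*C = -1*1/14*79 = -1/14*79 = -79/14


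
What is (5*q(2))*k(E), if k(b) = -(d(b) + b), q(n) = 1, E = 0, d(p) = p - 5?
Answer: 25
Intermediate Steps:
d(p) = -5 + p
k(b) = 5 - 2*b (k(b) = -((-5 + b) + b) = -(-5 + 2*b) = 5 - 2*b)
(5*q(2))*k(E) = (5*1)*(5 - 2*0) = 5*(5 + 0) = 5*5 = 25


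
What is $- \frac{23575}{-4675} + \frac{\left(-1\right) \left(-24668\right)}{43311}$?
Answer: $\frac{45455189}{8099157} \approx 5.6123$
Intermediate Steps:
$- \frac{23575}{-4675} + \frac{\left(-1\right) \left(-24668\right)}{43311} = \left(-23575\right) \left(- \frac{1}{4675}\right) + 24668 \cdot \frac{1}{43311} = \frac{943}{187} + \frac{24668}{43311} = \frac{45455189}{8099157}$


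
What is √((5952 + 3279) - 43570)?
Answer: I*√34339 ≈ 185.31*I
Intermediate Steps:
√((5952 + 3279) - 43570) = √(9231 - 43570) = √(-34339) = I*√34339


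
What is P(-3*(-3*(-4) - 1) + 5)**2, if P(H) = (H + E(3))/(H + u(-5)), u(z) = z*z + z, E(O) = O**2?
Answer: 361/64 ≈ 5.6406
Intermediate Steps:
u(z) = z + z**2 (u(z) = z**2 + z = z + z**2)
P(H) = (9 + H)/(20 + H) (P(H) = (H + 3**2)/(H - 5*(1 - 5)) = (H + 9)/(H - 5*(-4)) = (9 + H)/(H + 20) = (9 + H)/(20 + H))
P(-3*(-3*(-4) - 1) + 5)**2 = ((9 + (-3*(-3*(-4) - 1) + 5))/(20 + (-3*(-3*(-4) - 1) + 5)))**2 = ((9 + (-3*(12 - 1) + 5))/(20 + (-3*(12 - 1) + 5)))**2 = ((9 + (-3*11 + 5))/(20 + (-3*11 + 5)))**2 = ((9 + (-33 + 5))/(20 + (-33 + 5)))**2 = ((9 - 28)/(20 - 28))**2 = (-19/(-8))**2 = (-1/8*(-19))**2 = (19/8)**2 = 361/64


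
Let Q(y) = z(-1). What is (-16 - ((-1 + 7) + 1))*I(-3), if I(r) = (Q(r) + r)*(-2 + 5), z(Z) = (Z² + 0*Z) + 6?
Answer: -276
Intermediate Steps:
z(Z) = 6 + Z² (z(Z) = (Z² + 0) + 6 = Z² + 6 = 6 + Z²)
Q(y) = 7 (Q(y) = 6 + (-1)² = 6 + 1 = 7)
I(r) = 21 + 3*r (I(r) = (7 + r)*(-2 + 5) = (7 + r)*3 = 21 + 3*r)
(-16 - ((-1 + 7) + 1))*I(-3) = (-16 - ((-1 + 7) + 1))*(21 + 3*(-3)) = (-16 - (6 + 1))*(21 - 9) = (-16 - 1*7)*12 = (-16 - 7)*12 = -23*12 = -276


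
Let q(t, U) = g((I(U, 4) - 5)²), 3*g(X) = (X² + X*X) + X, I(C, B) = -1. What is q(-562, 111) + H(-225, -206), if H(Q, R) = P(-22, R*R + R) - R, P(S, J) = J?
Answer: 43312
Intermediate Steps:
H(Q, R) = R² (H(Q, R) = (R*R + R) - R = (R² + R) - R = (R + R²) - R = R²)
g(X) = X/3 + 2*X²/3 (g(X) = ((X² + X*X) + X)/3 = ((X² + X²) + X)/3 = (2*X² + X)/3 = (X + 2*X²)/3 = X/3 + 2*X²/3)
q(t, U) = 876 (q(t, U) = (-1 - 5)²*(1 + 2*(-1 - 5)²)/3 = (⅓)*(-6)²*(1 + 2*(-6)²) = (⅓)*36*(1 + 2*36) = (⅓)*36*(1 + 72) = (⅓)*36*73 = 876)
q(-562, 111) + H(-225, -206) = 876 + (-206)² = 876 + 42436 = 43312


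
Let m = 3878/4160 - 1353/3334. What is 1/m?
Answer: 3467360/1825193 ≈ 1.8997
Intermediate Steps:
m = 1825193/3467360 (m = 3878*(1/4160) - 1353*1/3334 = 1939/2080 - 1353/3334 = 1825193/3467360 ≈ 0.52639)
1/m = 1/(1825193/3467360) = 3467360/1825193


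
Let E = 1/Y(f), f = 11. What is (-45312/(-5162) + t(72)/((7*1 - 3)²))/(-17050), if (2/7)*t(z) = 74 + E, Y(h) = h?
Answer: -22699517/15490129600 ≈ -0.0014654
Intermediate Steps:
E = 1/11 ≈ 0.090909
t(z) = 5705/22 (t(z) = 7*(74 + 1/11)/2 = (7/2)*(815/11) = 5705/22)
(-45312/(-5162) + t(72)/((7*1 - 3)²))/(-17050) = (-45312/(-5162) + 5705/(22*((7*1 - 3)²)))/(-17050) = (-45312*(-1/5162) + 5705/(22*((7 - 3)²)))*(-1/17050) = (22656/2581 + 5705/(22*(4²)))*(-1/17050) = (22656/2581 + (5705/22)/16)*(-1/17050) = (22656/2581 + (5705/22)*(1/16))*(-1/17050) = (22656/2581 + 5705/352)*(-1/17050) = (22699517/908512)*(-1/17050) = -22699517/15490129600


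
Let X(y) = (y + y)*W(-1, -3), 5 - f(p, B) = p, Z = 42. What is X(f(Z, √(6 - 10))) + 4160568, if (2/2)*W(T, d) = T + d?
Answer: 4160864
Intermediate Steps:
W(T, d) = T + d
f(p, B) = 5 - p
X(y) = -8*y (X(y) = (y + y)*(-1 - 3) = (2*y)*(-4) = -8*y)
X(f(Z, √(6 - 10))) + 4160568 = -8*(5 - 1*42) + 4160568 = -8*(5 - 42) + 4160568 = -8*(-37) + 4160568 = 296 + 4160568 = 4160864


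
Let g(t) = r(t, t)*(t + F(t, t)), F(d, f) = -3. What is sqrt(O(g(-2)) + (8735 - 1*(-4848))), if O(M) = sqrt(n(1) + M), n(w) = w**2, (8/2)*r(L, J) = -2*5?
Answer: sqrt(54332 + 6*sqrt(6))/2 ≈ 116.56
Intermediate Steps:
r(L, J) = -5/2 (r(L, J) = (-2*5)/4 = (1/4)*(-10) = -5/2)
g(t) = 15/2 - 5*t/2 (g(t) = -5*(t - 3)/2 = -5*(-3 + t)/2 = 15/2 - 5*t/2)
O(M) = sqrt(1 + M) (O(M) = sqrt(1**2 + M) = sqrt(1 + M))
sqrt(O(g(-2)) + (8735 - 1*(-4848))) = sqrt(sqrt(1 + (15/2 - 5/2*(-2))) + (8735 - 1*(-4848))) = sqrt(sqrt(1 + (15/2 + 5)) + (8735 + 4848)) = sqrt(sqrt(1 + 25/2) + 13583) = sqrt(sqrt(27/2) + 13583) = sqrt(3*sqrt(6)/2 + 13583) = sqrt(13583 + 3*sqrt(6)/2)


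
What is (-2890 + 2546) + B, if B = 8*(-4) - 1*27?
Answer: -403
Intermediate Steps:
B = -59 (B = -32 - 27 = -59)
(-2890 + 2546) + B = (-2890 + 2546) - 59 = -344 - 59 = -403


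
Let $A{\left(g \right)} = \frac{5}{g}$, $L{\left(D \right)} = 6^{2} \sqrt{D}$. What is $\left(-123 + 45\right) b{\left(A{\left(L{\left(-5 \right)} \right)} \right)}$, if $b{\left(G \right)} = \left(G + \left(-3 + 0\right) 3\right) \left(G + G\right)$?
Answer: $\frac{65}{108} - 39 i \sqrt{5} \approx 0.60185 - 87.207 i$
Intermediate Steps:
$L{\left(D \right)} = 36 \sqrt{D}$
$b{\left(G \right)} = 2 G \left(-9 + G\right)$ ($b{\left(G \right)} = \left(G - 9\right) 2 G = \left(-9 + G\right) 2 G = 2 G \left(-9 + G\right)$)
$\left(-123 + 45\right) b{\left(A{\left(L{\left(-5 \right)} \right)} \right)} = \left(-123 + 45\right) 2 \frac{5}{36 \sqrt{-5}} \left(-9 + \frac{5}{36 \sqrt{-5}}\right) = - 78 \cdot 2 \frac{5}{36 i \sqrt{5}} \left(-9 + \frac{5}{36 i \sqrt{5}}\right) = - 78 \cdot 2 \cdot 5 \left(- \frac{i \sqrt{5}}{180}\right) \left(-9 + 5 \left(- \frac{i \sqrt{5}}{180}\right)\right) = - 78 \cdot 2 \left(- \frac{i \sqrt{5}}{36}\right) \left(-9 - \frac{i \sqrt{5}}{36}\right) = - 78 \left(- \frac{i \sqrt{5} \left(-9 - \frac{i \sqrt{5}}{36}\right)}{18}\right) = \frac{13 i \sqrt{5} \left(-9 - \frac{i \sqrt{5}}{36}\right)}{3}$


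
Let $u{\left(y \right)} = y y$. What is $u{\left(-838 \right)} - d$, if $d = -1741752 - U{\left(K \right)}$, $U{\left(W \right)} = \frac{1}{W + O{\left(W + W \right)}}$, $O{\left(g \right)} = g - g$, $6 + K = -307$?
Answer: $\frac{764970747}{313} \approx 2.444 \cdot 10^{6}$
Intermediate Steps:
$K = -313$ ($K = -6 - 307 = -313$)
$O{\left(g \right)} = 0$
$U{\left(W \right)} = \frac{1}{W}$ ($U{\left(W \right)} = \frac{1}{W + 0} = \frac{1}{W}$)
$u{\left(y \right)} = y^{2}$
$d = - \frac{545168375}{313}$ ($d = -1741752 - \frac{1}{-313} = -1741752 - - \frac{1}{313} = -1741752 + \frac{1}{313} = - \frac{545168375}{313} \approx -1.7418 \cdot 10^{6}$)
$u{\left(-838 \right)} - d = \left(-838\right)^{2} - - \frac{545168375}{313} = 702244 + \frac{545168375}{313} = \frac{764970747}{313}$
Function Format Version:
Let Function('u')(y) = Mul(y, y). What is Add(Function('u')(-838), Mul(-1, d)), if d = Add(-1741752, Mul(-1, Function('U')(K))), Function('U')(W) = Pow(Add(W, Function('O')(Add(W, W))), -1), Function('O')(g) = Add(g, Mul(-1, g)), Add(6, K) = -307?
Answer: Rational(764970747, 313) ≈ 2.4440e+6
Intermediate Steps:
K = -313 (K = Add(-6, -307) = -313)
Function('O')(g) = 0
Function('U')(W) = Pow(W, -1) (Function('U')(W) = Pow(Add(W, 0), -1) = Pow(W, -1))
Function('u')(y) = Pow(y, 2)
d = Rational(-545168375, 313) (d = Add(-1741752, Mul(-1, Pow(-313, -1))) = Add(-1741752, Mul(-1, Rational(-1, 313))) = Add(-1741752, Rational(1, 313)) = Rational(-545168375, 313) ≈ -1.7418e+6)
Add(Function('u')(-838), Mul(-1, d)) = Add(Pow(-838, 2), Mul(-1, Rational(-545168375, 313))) = Add(702244, Rational(545168375, 313)) = Rational(764970747, 313)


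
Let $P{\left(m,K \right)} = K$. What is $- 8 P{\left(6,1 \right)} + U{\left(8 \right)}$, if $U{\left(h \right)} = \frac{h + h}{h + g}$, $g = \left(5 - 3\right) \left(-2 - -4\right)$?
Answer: $- \frac{20}{3} \approx -6.6667$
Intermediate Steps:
$g = 4$ ($g = 2 \left(-2 + 4\right) = 2 \cdot 2 = 4$)
$U{\left(h \right)} = \frac{2 h}{4 + h}$ ($U{\left(h \right)} = \frac{h + h}{h + 4} = \frac{2 h}{4 + h}$)
$- 8 P{\left(6,1 \right)} + U{\left(8 \right)} = \left(-8\right) 1 + 2 \cdot 8 \frac{1}{4 + 8} = -8 + 2 \cdot 8 \cdot \frac{1}{12} = -8 + \frac{4}{3} = - \frac{20}{3}$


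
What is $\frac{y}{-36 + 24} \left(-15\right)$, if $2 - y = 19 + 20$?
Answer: $- \frac{185}{4} \approx -46.25$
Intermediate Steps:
$y = -37$ ($y = 2 - \left(19 + 20\right) = 2 - 39 = -37$)
$\frac{y}{-36 + 24} \left(-15\right) = \frac{1}{-36 + 24} \left(-37\right) \left(-15\right) = \frac{1}{-12} \left(-37\right) \left(-15\right) = \left(- \frac{1}{12}\right) \left(-37\right) \left(-15\right) = \frac{37}{12} \left(-15\right) = - \frac{185}{4}$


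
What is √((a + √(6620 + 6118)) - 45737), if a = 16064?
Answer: √(-29673 + √12738) ≈ 171.93*I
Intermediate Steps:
√((a + √(6620 + 6118)) - 45737) = √((16064 + √(6620 + 6118)) - 45737) = √((16064 + √12738) - 45737) = √(-29673 + √12738)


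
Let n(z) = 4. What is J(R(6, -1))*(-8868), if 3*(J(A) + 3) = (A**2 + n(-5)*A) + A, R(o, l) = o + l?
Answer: -121196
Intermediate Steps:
R(o, l) = l + o
J(A) = -3 + A**2/3 + 5*A/3 (J(A) = -3 + ((A**2 + 4*A) + A)/3 = -3 + (A**2 + 5*A)/3 = -3 + (A**2/3 + 5*A/3) = -3 + A**2/3 + 5*A/3)
J(R(6, -1))*(-8868) = (-3 + (-1 + 6)**2/3 + 5*(-1 + 6)/3)*(-8868) = (-3 + (1/3)*5**2 + (5/3)*5)*(-8868) = (-3 + (1/3)*25 + 25/3)*(-8868) = (-3 + 25/3 + 25/3)*(-8868) = (41/3)*(-8868) = -121196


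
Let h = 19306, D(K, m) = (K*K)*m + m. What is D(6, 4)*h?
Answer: 2857288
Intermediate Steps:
D(K, m) = m + m*K² (D(K, m) = K²*m + m = m*K² + m = m + m*K²)
D(6, 4)*h = (4*(1 + 6²))*19306 = (4*(1 + 36))*19306 = (4*37)*19306 = 148*19306 = 2857288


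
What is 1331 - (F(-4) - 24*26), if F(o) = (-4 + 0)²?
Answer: 1939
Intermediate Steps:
F(o) = 16 (F(o) = (-4)² = 16)
1331 - (F(-4) - 24*26) = 1331 - (16 - 24*26) = 1331 - (16 - 624) = 1331 - 1*(-608) = 1331 + 608 = 1939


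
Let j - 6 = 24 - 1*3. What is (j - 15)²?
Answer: 144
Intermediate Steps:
j = 27 (j = 6 + (24 - 1*3) = 6 + (24 - 3) = 6 + 21 = 27)
(j - 15)² = (27 - 15)² = 12² = 144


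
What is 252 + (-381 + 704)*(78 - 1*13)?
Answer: 21247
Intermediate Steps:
252 + (-381 + 704)*(78 - 1*13) = 252 + 323*(78 - 13) = 252 + 323*65 = 252 + 20995 = 21247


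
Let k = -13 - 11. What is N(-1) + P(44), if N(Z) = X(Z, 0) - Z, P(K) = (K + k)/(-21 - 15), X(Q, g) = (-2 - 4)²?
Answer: 328/9 ≈ 36.444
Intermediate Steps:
k = -24
X(Q, g) = 36 (X(Q, g) = (-6)² = 36)
P(K) = ⅔ - K/36 (P(K) = (K - 24)/(-21 - 15) = (-24 + K)/(-36) = (-24 + K)*(-1/36) = ⅔ - K/36)
N(Z) = 36 - Z
N(-1) + P(44) = (36 - 1*(-1)) + (⅔ - 1/36*44) = (36 + 1) + (⅔ - 11/9) = 37 - 5/9 = 328/9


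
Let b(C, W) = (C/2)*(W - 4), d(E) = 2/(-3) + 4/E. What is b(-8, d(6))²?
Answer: 256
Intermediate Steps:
d(E) = -⅔ + 4/E (d(E) = 2*(-⅓) + 4/E = -⅔ + 4/E)
b(C, W) = C*(-4 + W)/2 (b(C, W) = (C*(½))*(-4 + W) = (C/2)*(-4 + W) = C*(-4 + W)/2)
b(-8, d(6))² = ((½)*(-8)*(-4 + (-⅔ + 4/6)))² = ((½)*(-8)*(-4 + (-⅔ + 4*(⅙))))² = ((½)*(-8)*(-4 + (-⅔ + ⅔)))² = ((½)*(-8)*(-4 + 0))² = ((½)*(-8)*(-4))² = 16² = 256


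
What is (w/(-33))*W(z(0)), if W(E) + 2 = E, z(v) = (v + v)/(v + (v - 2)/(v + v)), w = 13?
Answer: 26/33 ≈ 0.78788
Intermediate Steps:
z(v) = 2*v/(v + (-2 + v)/(2*v)) (z(v) = (2*v)/(v + (-2 + v)/((2*v))) = (2*v)/(v + (-2 + v)*(1/(2*v))) = (2*v)/(v + (-2 + v)/(2*v)) = 2*v/(v + (-2 + v)/(2*v)))
W(E) = -2 + E
(w/(-33))*W(z(0)) = (13/(-33))*(-2 + 4*0²/(-2 + 0 + 2*0²)) = (13*(-1/33))*(-2 + 4*0/(-2 + 0 + 2*0)) = -13*(-2 + 4*0/(-2 + 0 + 0))/33 = -13*(-2 + 4*0/(-2))/33 = -13*(-2 + 4*0*(-½))/33 = -13*(-2 + 0)/33 = -13/33*(-2) = 26/33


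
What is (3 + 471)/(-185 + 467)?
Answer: 79/47 ≈ 1.6809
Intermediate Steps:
(3 + 471)/(-185 + 467) = 474/282 = 474*(1/282) = 79/47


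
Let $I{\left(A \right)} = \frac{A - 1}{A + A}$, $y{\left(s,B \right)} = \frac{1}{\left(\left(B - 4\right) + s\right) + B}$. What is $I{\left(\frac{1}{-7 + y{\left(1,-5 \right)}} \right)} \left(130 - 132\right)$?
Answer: $- \frac{105}{13} \approx -8.0769$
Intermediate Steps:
$y{\left(s,B \right)} = \frac{1}{-4 + s + 2 B}$ ($y{\left(s,B \right)} = \frac{1}{\left(\left(-4 + B\right) + s\right) + B} = \frac{1}{\left(-4 + B + s\right) + B} = \frac{1}{-4 + s + 2 B}$)
$I{\left(A \right)} = \frac{-1 + A}{2 A}$
$I{\left(\frac{1}{-7 + y{\left(1,-5 \right)}} \right)} \left(130 - 132\right) = \frac{-1 + \frac{1}{-7 + \frac{1}{-4 + 1 + 2 \left(-5\right)}}}{2 \frac{1}{-7 + \frac{1}{-4 + 1 + 2 \left(-5\right)}}} \left(130 - 132\right) = \frac{-1 + \frac{1}{-7 + \frac{1}{-4 + 1 - 10}}}{2 \frac{1}{-7 + \frac{1}{-4 + 1 - 10}}} \left(-2\right) = \frac{-1 + \frac{1}{-7 + \frac{1}{-13}}}{2 \frac{1}{-7 + \frac{1}{-13}}} \left(-2\right) = \frac{-1 + \frac{1}{-7 - \frac{1}{13}}}{2 \frac{1}{-7 - \frac{1}{13}}} \left(-2\right) = \frac{-1 + \frac{1}{- \frac{92}{13}}}{2 \frac{1}{- \frac{92}{13}}} \left(-2\right) = \frac{-1 - \frac{13}{92}}{2 \left(- \frac{13}{92}\right)} \left(-2\right) = \frac{1}{2} \left(- \frac{92}{13}\right) \left(- \frac{105}{92}\right) \left(-2\right) = \frac{105}{26} \left(-2\right) = - \frac{105}{13}$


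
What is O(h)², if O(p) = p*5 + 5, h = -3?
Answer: 100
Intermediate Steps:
O(p) = 5 + 5*p (O(p) = 5*p + 5 = 5 + 5*p)
O(h)² = (5 + 5*(-3))² = (5 - 15)² = (-10)² = 100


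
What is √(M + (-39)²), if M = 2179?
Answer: 10*√37 ≈ 60.828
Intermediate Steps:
√(M + (-39)²) = √(2179 + (-39)²) = √(2179 + 1521) = √3700 = 10*√37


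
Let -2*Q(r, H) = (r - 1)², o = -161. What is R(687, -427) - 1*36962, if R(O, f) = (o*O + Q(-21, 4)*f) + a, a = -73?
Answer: -44308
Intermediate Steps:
Q(r, H) = -(-1 + r)²/2 (Q(r, H) = -(r - 1)²/2 = -(-1 + r)²/2)
R(O, f) = -73 - 242*f - 161*O (R(O, f) = (-161*O + (-(-1 - 21)²/2)*f) - 73 = (-161*O + (-½*(-22)²)*f) - 73 = (-161*O + (-½*484)*f) - 73 = (-161*O - 242*f) - 73 = (-242*f - 161*O) - 73 = -73 - 242*f - 161*O)
R(687, -427) - 1*36962 = (-73 - 242*(-427) - 161*687) - 1*36962 = (-73 + 103334 - 110607) - 36962 = -7346 - 36962 = -44308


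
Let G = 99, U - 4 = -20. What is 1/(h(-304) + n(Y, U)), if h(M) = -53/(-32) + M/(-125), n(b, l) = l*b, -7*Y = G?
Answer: 28000/6450471 ≈ 0.0043408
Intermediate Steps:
U = -16 (U = 4 - 20 = -16)
Y = -99/7 (Y = -⅐*99 = -99/7 ≈ -14.143)
n(b, l) = b*l
h(M) = 53/32 - M/125 (h(M) = -53*(-1/32) + M*(-1/125) = 53/32 - M/125)
1/(h(-304) + n(Y, U)) = 1/((53/32 - 1/125*(-304)) - 99/7*(-16)) = 1/((53/32 + 304/125) + 1584/7) = 1/(16353/4000 + 1584/7) = 1/(6450471/28000) = 28000/6450471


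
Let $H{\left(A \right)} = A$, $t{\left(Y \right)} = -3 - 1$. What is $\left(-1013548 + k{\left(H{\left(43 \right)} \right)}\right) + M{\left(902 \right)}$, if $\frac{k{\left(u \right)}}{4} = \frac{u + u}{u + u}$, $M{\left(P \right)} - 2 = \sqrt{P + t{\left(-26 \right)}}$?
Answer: $-1013542 + \sqrt{898} \approx -1.0135 \cdot 10^{6}$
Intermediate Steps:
$t{\left(Y \right)} = -4$
$M{\left(P \right)} = 2 + \sqrt{-4 + P}$ ($M{\left(P \right)} = 2 + \sqrt{P - 4} = 2 + \sqrt{-4 + P}$)
$k{\left(u \right)} = 4$ ($k{\left(u \right)} = 4 \frac{u + u}{u + u} = 4 \frac{2 u}{2 u} = 4 \cdot 2 u \frac{1}{2 u} = 4 \cdot 1 = 4$)
$\left(-1013548 + k{\left(H{\left(43 \right)} \right)}\right) + M{\left(902 \right)} = \left(-1013548 + 4\right) + \left(2 + \sqrt{-4 + 902}\right) = -1013544 + \left(2 + \sqrt{898}\right) = -1013542 + \sqrt{898}$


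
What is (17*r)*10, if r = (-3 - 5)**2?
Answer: 10880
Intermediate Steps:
r = 64 (r = (-8)**2 = 64)
(17*r)*10 = (17*64)*10 = 1088*10 = 10880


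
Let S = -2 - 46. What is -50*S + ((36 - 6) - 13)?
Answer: 2417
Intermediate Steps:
S = -48
-50*S + ((36 - 6) - 13) = -50*(-48) + ((36 - 6) - 13) = 2400 + (30 - 13) = 2400 + 17 = 2417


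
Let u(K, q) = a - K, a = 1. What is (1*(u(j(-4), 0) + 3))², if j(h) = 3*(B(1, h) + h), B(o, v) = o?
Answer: 169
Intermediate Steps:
j(h) = 3 + 3*h (j(h) = 3*(1 + h) = 3 + 3*h)
u(K, q) = 1 - K
(1*(u(j(-4), 0) + 3))² = (1*((1 - (3 + 3*(-4))) + 3))² = (1*((1 - (3 - 12)) + 3))² = (1*((1 - 1*(-9)) + 3))² = (1*((1 + 9) + 3))² = (1*(10 + 3))² = (1*13)² = 13² = 169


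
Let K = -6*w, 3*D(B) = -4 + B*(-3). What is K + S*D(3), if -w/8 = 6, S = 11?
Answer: 721/3 ≈ 240.33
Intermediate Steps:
w = -48 (w = -8*6 = -48)
D(B) = -4/3 - B (D(B) = (-4 + B*(-3))/3 = (-4 - 3*B)/3 = -4/3 - B)
K = 288 (K = -6*(-48) = 288)
K + S*D(3) = 288 + 11*(-4/3 - 1*3) = 288 + 11*(-4/3 - 3) = 288 + 11*(-13/3) = 288 - 143/3 = 721/3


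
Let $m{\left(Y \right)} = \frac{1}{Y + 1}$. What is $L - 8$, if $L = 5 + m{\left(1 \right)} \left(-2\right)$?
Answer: $-4$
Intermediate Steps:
$m{\left(Y \right)} = \frac{1}{1 + Y}$
$L = 4$ ($L = 5 + \frac{1}{1 + 1} \left(-2\right) = 5 + \frac{1}{2} \left(-2\right) = 5 - 1 = 4$)
$L - 8 = 4 - 8 = -4$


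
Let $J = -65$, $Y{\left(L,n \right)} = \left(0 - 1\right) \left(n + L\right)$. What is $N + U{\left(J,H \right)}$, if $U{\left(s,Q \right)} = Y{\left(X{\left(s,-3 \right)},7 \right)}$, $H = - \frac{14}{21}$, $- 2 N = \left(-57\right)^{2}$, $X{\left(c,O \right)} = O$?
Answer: $- \frac{3257}{2} \approx -1628.5$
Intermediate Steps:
$N = - \frac{3249}{2}$ ($N = - \frac{\left(-57\right)^{2}}{2} = \left(- \frac{1}{2}\right) 3249 = - \frac{3249}{2} \approx -1624.5$)
$H = - \frac{2}{3}$ ($H = \left(-14\right) \frac{1}{21} = - \frac{2}{3} \approx -0.66667$)
$Y{\left(L,n \right)} = - L - n$ ($Y{\left(L,n \right)} = - (L + n) = - L - n$)
$U{\left(s,Q \right)} = -4$ ($U{\left(s,Q \right)} = \left(-1\right) \left(-3\right) - 7 = 3 - 7 = -4$)
$N + U{\left(J,H \right)} = - \frac{3249}{2} - 4 = - \frac{3257}{2}$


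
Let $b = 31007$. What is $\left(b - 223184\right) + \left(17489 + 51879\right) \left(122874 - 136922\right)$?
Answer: $-974673841$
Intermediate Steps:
$\left(b - 223184\right) + \left(17489 + 51879\right) \left(122874 - 136922\right) = \left(31007 - 223184\right) + \left(17489 + 51879\right) \left(122874 - 136922\right) = -192177 + 69368 \left(-14048\right) = -192177 - 974481664 = -974673841$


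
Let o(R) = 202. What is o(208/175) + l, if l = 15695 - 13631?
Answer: 2266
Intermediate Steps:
l = 2064
o(208/175) + l = 202 + 2064 = 2266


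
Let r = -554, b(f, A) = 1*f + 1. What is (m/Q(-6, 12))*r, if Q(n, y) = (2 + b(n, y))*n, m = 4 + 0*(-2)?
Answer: -1108/9 ≈ -123.11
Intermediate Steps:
b(f, A) = 1 + f (b(f, A) = f + 1 = 1 + f)
m = 4 (m = 4 + 0 = 4)
Q(n, y) = n*(3 + n) (Q(n, y) = (2 + (1 + n))*n = (3 + n)*n = n*(3 + n))
(m/Q(-6, 12))*r = (4/((-6*(3 - 6))))*(-554) = (4/((-6*(-3))))*(-554) = (4/18)*(-554) = (4*(1/18))*(-554) = (2/9)*(-554) = -1108/9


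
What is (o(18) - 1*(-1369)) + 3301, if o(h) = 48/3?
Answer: 4686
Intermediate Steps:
o(h) = 16 (o(h) = 48*(1/3) = 16)
(o(18) - 1*(-1369)) + 3301 = (16 - 1*(-1369)) + 3301 = (16 + 1369) + 3301 = 1385 + 3301 = 4686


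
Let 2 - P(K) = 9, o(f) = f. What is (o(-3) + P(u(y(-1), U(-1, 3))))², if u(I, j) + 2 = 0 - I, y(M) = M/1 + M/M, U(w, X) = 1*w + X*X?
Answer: 100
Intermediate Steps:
U(w, X) = w + X²
y(M) = 1 + M (y(M) = M*1 + 1 = M + 1 = 1 + M)
u(I, j) = -2 - I (u(I, j) = -2 + (0 - I) = -2 - I)
P(K) = -7 (P(K) = 2 - 1*9 = 2 - 9 = -7)
(o(-3) + P(u(y(-1), U(-1, 3))))² = (-3 - 7)² = (-10)² = 100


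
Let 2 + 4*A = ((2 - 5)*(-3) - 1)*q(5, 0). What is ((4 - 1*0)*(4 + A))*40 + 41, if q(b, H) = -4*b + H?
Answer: -5799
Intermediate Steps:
q(b, H) = H - 4*b
A = -81/2 (A = -½ + (((2 - 5)*(-3) - 1)*(0 - 4*5))/4 = -½ + ((-3*(-3) - 1)*(0 - 20))/4 = -½ + ((9 - 1)*(-20))/4 = -½ + (8*(-20))/4 = -½ + (¼)*(-160) = -½ - 40 = -81/2 ≈ -40.500)
((4 - 1*0)*(4 + A))*40 + 41 = ((4 - 1*0)*(4 - 81/2))*40 + 41 = ((4 + 0)*(-73/2))*40 + 41 = (4*(-73/2))*40 + 41 = -146*40 + 41 = -5840 + 41 = -5799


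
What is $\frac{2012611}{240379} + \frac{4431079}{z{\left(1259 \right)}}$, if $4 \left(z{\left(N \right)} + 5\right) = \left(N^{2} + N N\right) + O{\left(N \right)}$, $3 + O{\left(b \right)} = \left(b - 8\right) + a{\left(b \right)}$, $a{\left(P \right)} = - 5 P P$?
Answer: $\frac{5307429527401}{1142765371685} \approx 4.6444$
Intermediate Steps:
$a{\left(P \right)} = - 5 P^{2}$
$O{\left(b \right)} = -11 + b - 5 b^{2}$ ($O{\left(b \right)} = -3 - \left(8 - b + 5 b^{2}\right) = -11 + b - 5 b^{2}$)
$z{\left(N \right)} = - \frac{31}{4} - \frac{3 N^{2}}{4} + \frac{N}{4}$ ($z{\left(N \right)} = -5 + \frac{\left(N^{2} + N N\right) - \left(11 - N + 5 N^{2}\right)}{4} = -5 + \frac{\left(N^{2} + N^{2}\right) - \left(11 - N + 5 N^{2}\right)}{4} = -5 + \frac{2 N^{2} - \left(11 - N + 5 N^{2}\right)}{4} = -5 + \frac{-11 + N - 3 N^{2}}{4} = -5 - \left(\frac{11}{4} - \frac{N}{4} + \frac{3 N^{2}}{4}\right) = - \frac{31}{4} - \frac{3 N^{2}}{4} + \frac{N}{4}$)
$\frac{2012611}{240379} + \frac{4431079}{z{\left(1259 \right)}} = \frac{2012611}{240379} + \frac{4431079}{- \frac{31}{4} - \frac{3 \cdot 1259^{2}}{4} + \frac{1}{4} \cdot 1259} = 2012611 \cdot \frac{1}{240379} + \frac{4431079}{- \frac{31}{4} - \frac{4755243}{4} + \frac{1259}{4}} = \frac{2012611}{240379} + \frac{4431079}{- \frac{31}{4} - \frac{4755243}{4} + \frac{1259}{4}} = \frac{2012611}{240379} + \frac{4431079}{- \frac{4754015}{4}} = \frac{2012611}{240379} + 4431079 \left(- \frac{4}{4754015}\right) = \frac{2012611}{240379} - \frac{17724316}{4754015} = \frac{5307429527401}{1142765371685}$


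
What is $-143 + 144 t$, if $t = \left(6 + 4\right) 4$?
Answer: $5617$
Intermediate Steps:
$t = 40$ ($t = 10 \cdot 4 = 40$)
$-143 + 144 t = -143 + 144 \cdot 40 = -143 + 5760 = 5617$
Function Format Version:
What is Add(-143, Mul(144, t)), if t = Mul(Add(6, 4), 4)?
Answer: 5617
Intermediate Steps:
t = 40 (t = Mul(10, 4) = 40)
Add(-143, Mul(144, t)) = Add(-143, Mul(144, 40)) = Add(-143, 5760) = 5617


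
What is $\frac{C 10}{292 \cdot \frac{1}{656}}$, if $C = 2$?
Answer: $\frac{3280}{73} \approx 44.932$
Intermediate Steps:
$\frac{C 10}{292 \cdot \frac{1}{656}} = \frac{2 \cdot 10}{292 \cdot \frac{1}{656}} = \frac{20}{292 \cdot \frac{1}{656}} = \frac{20}{\frac{73}{164}} = 20 \cdot \frac{164}{73} = \frac{3280}{73}$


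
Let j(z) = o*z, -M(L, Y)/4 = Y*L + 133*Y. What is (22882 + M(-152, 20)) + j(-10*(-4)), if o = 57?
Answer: 26682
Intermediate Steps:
M(L, Y) = -532*Y - 4*L*Y (M(L, Y) = -4*(Y*L + 133*Y) = -4*(L*Y + 133*Y) = -4*(133*Y + L*Y) = -532*Y - 4*L*Y)
j(z) = 57*z
(22882 + M(-152, 20)) + j(-10*(-4)) = (22882 - 4*20*(133 - 152)) + 57*(-10*(-4)) = (22882 - 4*20*(-19)) + 57*40 = (22882 + 1520) + 2280 = 24402 + 2280 = 26682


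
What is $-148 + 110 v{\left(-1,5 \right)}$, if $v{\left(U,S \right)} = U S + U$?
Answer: $-808$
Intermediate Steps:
$v{\left(U,S \right)} = U + S U$ ($v{\left(U,S \right)} = S U + U = U + S U$)
$-148 + 110 v{\left(-1,5 \right)} = -148 + 110 \left(- (1 + 5)\right) = -148 + 110 \left(\left(-1\right) 6\right) = -148 + 110 \left(-6\right) = -148 - 660 = -808$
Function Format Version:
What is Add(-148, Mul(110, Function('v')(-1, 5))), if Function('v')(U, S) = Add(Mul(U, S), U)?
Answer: -808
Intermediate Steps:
Function('v')(U, S) = Add(U, Mul(S, U)) (Function('v')(U, S) = Add(Mul(S, U), U) = Add(U, Mul(S, U)))
Add(-148, Mul(110, Function('v')(-1, 5))) = Add(-148, Mul(110, Mul(-1, Add(1, 5)))) = Add(-148, Mul(110, Mul(-1, 6))) = Add(-148, Mul(110, -6)) = Add(-148, -660) = -808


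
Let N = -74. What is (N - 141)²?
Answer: 46225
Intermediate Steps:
(N - 141)² = (-74 - 141)² = (-215)² = 46225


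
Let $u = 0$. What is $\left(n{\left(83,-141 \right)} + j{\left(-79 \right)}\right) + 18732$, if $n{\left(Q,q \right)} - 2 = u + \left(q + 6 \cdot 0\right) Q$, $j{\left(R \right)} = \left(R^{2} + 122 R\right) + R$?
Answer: $3555$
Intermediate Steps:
$j{\left(R \right)} = R^{2} + 123 R$
$n{\left(Q,q \right)} = 2 + Q q$ ($n{\left(Q,q \right)} = 2 + \left(0 + \left(q + 6 \cdot 0\right) Q\right) = 2 + \left(0 + \left(q + 0\right) Q\right) = 2 + \left(0 + q Q\right) = 2 + \left(0 + Q q\right) = 2 + Q q$)
$\left(n{\left(83,-141 \right)} + j{\left(-79 \right)}\right) + 18732 = \left(\left(2 + 83 \left(-141\right)\right) - 79 \left(123 - 79\right)\right) + 18732 = \left(\left(2 - 11703\right) - 3476\right) + 18732 = \left(-11701 - 3476\right) + 18732 = -15177 + 18732 = 3555$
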